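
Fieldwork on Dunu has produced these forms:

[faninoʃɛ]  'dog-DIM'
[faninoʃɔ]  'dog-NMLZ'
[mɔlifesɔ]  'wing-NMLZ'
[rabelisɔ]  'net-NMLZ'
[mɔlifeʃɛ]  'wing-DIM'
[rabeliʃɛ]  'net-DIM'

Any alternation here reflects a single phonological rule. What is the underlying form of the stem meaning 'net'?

/rabelis/

The root 'net' surfaces as [rabeliʃɛ] and [rabelisɔ], with a stem-final [ʃ] ~ [s] alternation.
Compare 'dog', with invariant [ʃ] in [faninoʃɛ] and [faninoʃɔ]: an analysis with underlying /ʃ/ and a rule producing [s] before the NMLZ suffix would wrongly predict alternation here too.
Therefore /s/ is basic and [ʃ] is derived by palatalization before a front vowel (/s/ becomes palato-alveolar [ʃ] before a front vowel).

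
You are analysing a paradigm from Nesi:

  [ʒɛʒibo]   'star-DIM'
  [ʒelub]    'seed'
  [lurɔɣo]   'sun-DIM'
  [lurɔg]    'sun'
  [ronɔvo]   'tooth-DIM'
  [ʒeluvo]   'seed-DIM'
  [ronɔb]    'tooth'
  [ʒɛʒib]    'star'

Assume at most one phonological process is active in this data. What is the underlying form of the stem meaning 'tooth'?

In [ronɔb] and [ronɔvo] the final segment of 'tooth' alternates: [b] ~ [v].
But 'star' keeps [b] in both environments ([ʒɛʒib], [ʒɛʒibo]), so there is no rule changing /b/ to [v] before the DIM suffix.
So /v/ is underlying, and a rule of word-final hardening — voiced fricatives become stops word-finally — gives [b].
Hence 'tooth' is /ronɔv/ underlyingly.

/ronɔv/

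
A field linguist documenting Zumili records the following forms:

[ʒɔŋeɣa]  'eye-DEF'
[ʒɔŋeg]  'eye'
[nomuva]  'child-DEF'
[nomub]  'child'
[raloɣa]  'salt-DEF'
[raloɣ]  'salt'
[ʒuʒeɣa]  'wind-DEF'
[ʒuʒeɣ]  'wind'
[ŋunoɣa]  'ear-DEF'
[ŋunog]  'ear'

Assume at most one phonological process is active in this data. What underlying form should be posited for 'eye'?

/ʒɔŋeg/

'eye' shows [ɣ] ~ [g] at the end of the stem ([ʒɔŋeɣa] vs [ʒɔŋeg]).
If /ɣ/ were underlying and a rule turned it into [g] in isolation, 'wind' would also alternate; but it has [ɣ] in both [ʒuʒeɣa] and [ʒuʒeɣ].
The alternation reflects intervocalic spirantization: voiced stops become fricatives between vowels. /g/ is underlying.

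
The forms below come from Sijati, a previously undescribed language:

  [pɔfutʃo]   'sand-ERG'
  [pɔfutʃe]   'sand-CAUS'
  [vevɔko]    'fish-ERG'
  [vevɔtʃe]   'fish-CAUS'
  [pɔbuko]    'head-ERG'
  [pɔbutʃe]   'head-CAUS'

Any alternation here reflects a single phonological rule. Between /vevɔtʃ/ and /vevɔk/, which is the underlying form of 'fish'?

The root 'fish' surfaces as [vevɔko] and [vevɔtʃe], with a stem-final [k] ~ [tʃ] alternation.
The stem 'sand' ([pɔfutʃo], [pɔfutʃe]) shows [tʃ] unchanged in both environments, so [tʃ] cannot be basic with [k] derived before the ERG suffix.
Therefore /k/ is basic and [tʃ] is derived by palatalization before a front vowel (/k/ becomes palato-alveolar [tʃ] before a front vowel).

/vevɔk/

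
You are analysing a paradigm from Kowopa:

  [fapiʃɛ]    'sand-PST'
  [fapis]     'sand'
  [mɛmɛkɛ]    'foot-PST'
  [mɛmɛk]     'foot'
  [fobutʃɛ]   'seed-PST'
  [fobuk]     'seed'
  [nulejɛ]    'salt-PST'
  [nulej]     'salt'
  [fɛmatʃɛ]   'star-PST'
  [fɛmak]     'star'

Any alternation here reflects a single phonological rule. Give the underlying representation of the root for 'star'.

/fɛmatʃ/

The root 'star' surfaces as [fɛmatʃɛ] and [fɛmak], with a stem-final [tʃ] ~ [k] alternation.
But 'foot' keeps [k] in both environments ([mɛmɛkɛ], [mɛmɛk]), so there is no rule changing /k/ to [tʃ] before the PST suffix.
The underlying segment must be /tʃ/; palato-alveolar /tʃ/ and /ʃ/ become [k] and [s] when no front vowel follows, yielding [k] there.
The underlying form of 'star' is therefore /fɛmatʃ/.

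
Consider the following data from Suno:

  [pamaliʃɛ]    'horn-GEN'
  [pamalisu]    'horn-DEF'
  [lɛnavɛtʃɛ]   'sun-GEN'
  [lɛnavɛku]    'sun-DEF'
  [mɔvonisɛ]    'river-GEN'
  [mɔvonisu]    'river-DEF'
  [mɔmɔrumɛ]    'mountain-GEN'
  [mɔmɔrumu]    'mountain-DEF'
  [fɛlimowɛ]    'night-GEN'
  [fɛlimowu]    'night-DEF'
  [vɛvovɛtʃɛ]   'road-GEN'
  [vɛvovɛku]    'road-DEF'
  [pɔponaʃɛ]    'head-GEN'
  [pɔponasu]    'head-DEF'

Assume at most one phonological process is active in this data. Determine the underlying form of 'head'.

The stem for 'head' ends in [ʃ] in [pɔponaʃɛ] but [s] in [pɔponasu].
The stem 'river' ([mɔvonisɛ], [mɔvonisu]) shows [s] unchanged in both environments, so [s] cannot be basic with [ʃ] derived before the GEN suffix.
The underlying segment must be /ʃ/; palato-alveolar /tʃ/ and /ʃ/ become [k] and [s] when no front vowel follows, yielding [s] there.

/pɔponaʃ/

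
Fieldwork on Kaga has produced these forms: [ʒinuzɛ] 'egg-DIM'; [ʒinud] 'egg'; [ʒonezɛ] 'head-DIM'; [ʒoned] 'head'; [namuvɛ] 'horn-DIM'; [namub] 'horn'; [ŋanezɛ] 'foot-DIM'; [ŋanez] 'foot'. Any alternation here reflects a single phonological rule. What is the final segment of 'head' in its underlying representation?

'head' shows [z] ~ [d] at the end of the stem ([ʒonezɛ] vs [ʒoned]).
The stem 'foot' ([ŋanezɛ], [ŋanez]) shows [z] unchanged in both environments, so [z] cannot be basic with [d] derived in isolation.
The underlying segment must be /d/; voiced stops become fricatives between vowels, yielding [z] there.

/d/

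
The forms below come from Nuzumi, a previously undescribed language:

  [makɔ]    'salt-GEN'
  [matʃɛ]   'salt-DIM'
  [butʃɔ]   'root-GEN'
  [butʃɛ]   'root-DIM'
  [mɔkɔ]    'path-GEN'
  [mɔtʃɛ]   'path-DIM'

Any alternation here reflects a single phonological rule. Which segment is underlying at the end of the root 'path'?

/k/

The root 'path' surfaces as [mɔkɔ] and [mɔtʃɛ], with a stem-final [k] ~ [tʃ] alternation.
But 'root' keeps [tʃ] in both environments ([butʃɔ], [butʃɛ]), so there is no rule changing /tʃ/ to [k] before the GEN suffix.
So /k/ is underlying, and a rule of palatalization before a front vowel — /k/ becomes palato-alveolar [tʃ] before a front vowel — gives [tʃ].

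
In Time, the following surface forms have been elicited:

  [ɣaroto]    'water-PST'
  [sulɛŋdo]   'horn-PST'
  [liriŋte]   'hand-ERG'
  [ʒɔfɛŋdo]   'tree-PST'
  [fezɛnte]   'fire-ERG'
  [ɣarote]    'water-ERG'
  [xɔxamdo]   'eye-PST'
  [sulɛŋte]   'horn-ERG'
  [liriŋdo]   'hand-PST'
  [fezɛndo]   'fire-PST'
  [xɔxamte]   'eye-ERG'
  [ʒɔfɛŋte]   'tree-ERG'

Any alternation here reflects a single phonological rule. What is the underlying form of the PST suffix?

/-do/

The PST suffix surfaces as [-do] and [-to], depending on the final segment of the stem.
By contrast the ERG suffix keeps its initial [t] throughout — that segment must be underlying.
The PST suffix is therefore /-do/ underlyingly, with post-vocalic devoicing: voiced stops become voiceless after a vowel.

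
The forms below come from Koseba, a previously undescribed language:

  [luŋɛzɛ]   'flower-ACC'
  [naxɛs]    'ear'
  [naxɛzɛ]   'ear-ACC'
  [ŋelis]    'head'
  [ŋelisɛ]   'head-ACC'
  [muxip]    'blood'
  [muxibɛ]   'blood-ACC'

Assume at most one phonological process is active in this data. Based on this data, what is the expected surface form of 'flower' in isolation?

'ear' shows [s] ~ [z] at the end of the stem ([naxɛs] vs [naxɛzɛ]).
If /s/ were underlying and a rule turned it into [z] before the ACC suffix, 'head' would also alternate; but it has [s] in both [ŋelis] and [ŋelisɛ].
The underlying segment must be /z/; voiced obstruents become voiceless word-finally, yielding [s] there.
From [luŋɛzɛ] the stem 'flower' is /luŋɛz/; word-finally this yields [luŋɛs].

[luŋɛs]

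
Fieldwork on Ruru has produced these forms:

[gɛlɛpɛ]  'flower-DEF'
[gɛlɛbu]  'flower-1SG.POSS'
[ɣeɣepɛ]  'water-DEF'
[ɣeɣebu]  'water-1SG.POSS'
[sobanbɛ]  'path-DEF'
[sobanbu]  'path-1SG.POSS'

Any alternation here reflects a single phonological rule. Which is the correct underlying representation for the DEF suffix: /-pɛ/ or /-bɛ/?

The DEF suffix surfaces as [-bɛ] and [-pɛ], depending on the final segment of the stem.
By contrast the 1SG.POSS suffix keeps its initial [b] throughout — that segment must be underlying.
The DEF suffix is therefore /-pɛ/ underlyingly, with post-nasal voicing: voiceless stops become voiced after a nasal.

/-pɛ/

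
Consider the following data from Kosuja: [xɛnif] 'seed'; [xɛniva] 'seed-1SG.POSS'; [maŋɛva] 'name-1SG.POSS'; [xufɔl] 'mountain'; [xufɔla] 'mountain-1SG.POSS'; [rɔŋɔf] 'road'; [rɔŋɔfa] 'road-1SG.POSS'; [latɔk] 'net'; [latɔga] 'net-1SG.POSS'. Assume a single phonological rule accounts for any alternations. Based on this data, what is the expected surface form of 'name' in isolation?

[maŋɛf]

'seed' shows [f] ~ [v] at the end of the stem ([xɛnif] vs [xɛniva]).
If /f/ were underlying and a rule turned it into [v] before the 1SG.POSS suffix, 'road' would also alternate; but it has [f] in both [rɔŋɔf] and [rɔŋɔfa].
Therefore /v/ is basic and [f] is derived by word-final obstruent devoicing (voiced obstruents become voiceless word-finally).
From [maŋɛva] the stem 'name' is /maŋɛv/; word-finally this yields [maŋɛf].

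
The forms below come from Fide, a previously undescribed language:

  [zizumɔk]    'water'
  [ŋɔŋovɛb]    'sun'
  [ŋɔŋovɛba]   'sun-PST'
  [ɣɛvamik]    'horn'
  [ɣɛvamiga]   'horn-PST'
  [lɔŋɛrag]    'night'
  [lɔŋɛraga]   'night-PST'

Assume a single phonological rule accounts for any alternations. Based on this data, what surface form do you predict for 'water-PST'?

[zizumɔga]

The root 'horn' surfaces as [ɣɛvamik] and [ɣɛvamiga], with a stem-final [k] ~ [g] alternation.
But 'night' keeps [g] in both environments ([lɔŋɛrag], [lɔŋɛraga]), so there is no rule changing /g/ to [k] in isolation.
Therefore /k/ is basic and [g] is derived by intervocalic voicing (voiceless stops become voiced between vowels).
The one attested form of 'water', [zizumɔk], shows underlying /zizumɔk/. Applying the same rule between vowels gives [zizumɔga].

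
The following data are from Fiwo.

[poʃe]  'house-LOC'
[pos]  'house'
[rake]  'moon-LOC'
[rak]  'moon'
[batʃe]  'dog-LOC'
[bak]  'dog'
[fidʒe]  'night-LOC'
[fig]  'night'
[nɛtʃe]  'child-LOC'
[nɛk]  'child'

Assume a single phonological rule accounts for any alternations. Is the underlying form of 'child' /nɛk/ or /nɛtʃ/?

The stem for 'child' ends in [tʃ] in [nɛtʃe] but [k] in [nɛk].
But 'moon' keeps [k] in both environments ([rake], [rak]), so there is no rule changing /k/ to [tʃ] before the LOC suffix.
The underlying segment must be /tʃ/; palato-alveolar /tʃ/, /dʒ/ and /ʃ/ become [k], [g] and [s] when no front vowel follows, yielding [k] there.

/nɛtʃ/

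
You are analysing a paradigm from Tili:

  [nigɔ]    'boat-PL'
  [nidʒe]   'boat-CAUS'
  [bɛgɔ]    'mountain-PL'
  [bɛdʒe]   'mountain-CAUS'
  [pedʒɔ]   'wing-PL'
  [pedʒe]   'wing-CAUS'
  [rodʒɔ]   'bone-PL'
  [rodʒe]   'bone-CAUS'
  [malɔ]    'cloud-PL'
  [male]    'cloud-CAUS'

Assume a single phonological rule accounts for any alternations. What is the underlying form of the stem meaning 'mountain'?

The stem for 'mountain' ends in [g] in [bɛgɔ] but [dʒ] in [bɛdʒe].
But 'bone' keeps [dʒ] in both environments ([rodʒɔ], [rodʒe]), so there is no rule changing /dʒ/ to [g] before the PL suffix.
So /g/ is underlying, and a rule of palatalization before a front vowel — /g/ becomes palato-alveolar [dʒ] before a front vowel — gives [dʒ].

/bɛg/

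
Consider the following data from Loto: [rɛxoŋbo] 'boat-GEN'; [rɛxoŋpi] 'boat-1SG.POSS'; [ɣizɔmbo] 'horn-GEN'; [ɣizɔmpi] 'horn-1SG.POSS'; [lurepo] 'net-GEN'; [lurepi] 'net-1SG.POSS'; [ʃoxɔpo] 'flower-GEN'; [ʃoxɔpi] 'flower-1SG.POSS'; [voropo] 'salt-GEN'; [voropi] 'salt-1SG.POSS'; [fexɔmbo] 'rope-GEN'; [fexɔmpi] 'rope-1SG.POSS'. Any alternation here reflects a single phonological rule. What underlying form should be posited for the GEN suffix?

/-bo/

The GEN suffix surfaces as [-bo] and [-po], depending on the final segment of the stem.
By contrast the 1SG.POSS suffix keeps its initial [p] throughout — that segment must be underlying.
So the underlying form is /-bo/, and voiced stops become voiceless after a vowel.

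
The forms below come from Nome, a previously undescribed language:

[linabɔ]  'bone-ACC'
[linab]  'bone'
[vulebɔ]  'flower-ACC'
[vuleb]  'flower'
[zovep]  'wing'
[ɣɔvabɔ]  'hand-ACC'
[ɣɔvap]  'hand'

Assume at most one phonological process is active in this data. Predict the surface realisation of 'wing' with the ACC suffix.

[zovebɔ]

In [ɣɔvabɔ] and [ɣɔvap] the final segment of 'hand' alternates: [b] ~ [p].
If /b/ were underlying and a rule turned it into [p] in isolation, 'bone' would also alternate; but it has [b] in both [linabɔ] and [linab].
Therefore /p/ is basic and [b] is derived by intervocalic voicing (voiceless stops become voiced between vowels).
The one attested form of 'wing', [zovep], shows underlying /zovep/. Applying the same rule between vowels gives [zovebɔ].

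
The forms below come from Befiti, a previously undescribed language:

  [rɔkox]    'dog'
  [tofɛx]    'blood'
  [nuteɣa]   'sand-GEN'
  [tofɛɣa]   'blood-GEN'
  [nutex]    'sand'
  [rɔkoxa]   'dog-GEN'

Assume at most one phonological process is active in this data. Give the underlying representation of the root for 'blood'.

In [tofɛɣa] and [tofɛx] the final segment of 'blood' alternates: [ɣ] ~ [x].
But 'dog' keeps [x] in both environments ([rɔkoxa], [rɔkox]), so there is no rule changing /x/ to [ɣ] before the GEN suffix.
The underlying segment must be /ɣ/; voiced obstruents become voiceless word-finally, yielding [x] there.

/tofɛɣ/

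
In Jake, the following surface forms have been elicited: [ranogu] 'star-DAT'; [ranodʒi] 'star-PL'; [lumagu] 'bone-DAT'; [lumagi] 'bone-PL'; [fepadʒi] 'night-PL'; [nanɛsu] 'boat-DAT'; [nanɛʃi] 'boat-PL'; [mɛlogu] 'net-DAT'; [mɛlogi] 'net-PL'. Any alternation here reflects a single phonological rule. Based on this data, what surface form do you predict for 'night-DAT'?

[fepagu]

The stem for 'star' ends in [g] in [ranogu] but [dʒ] in [ranodʒi].
But 'net' keeps [g] in both environments ([mɛlogu], [mɛlogi]), so there is no rule changing /g/ to [dʒ] before the PL suffix.
Therefore /dʒ/ is basic and [g] is derived by depalatalization (palato-alveolar /dʒ/ and /ʃ/ become [g] and [s] when no front vowel follows).
The one attested form of 'night', [fepadʒi], shows underlying /fepadʒ/. Applying the same rule when no front vowel follows gives [fepagu].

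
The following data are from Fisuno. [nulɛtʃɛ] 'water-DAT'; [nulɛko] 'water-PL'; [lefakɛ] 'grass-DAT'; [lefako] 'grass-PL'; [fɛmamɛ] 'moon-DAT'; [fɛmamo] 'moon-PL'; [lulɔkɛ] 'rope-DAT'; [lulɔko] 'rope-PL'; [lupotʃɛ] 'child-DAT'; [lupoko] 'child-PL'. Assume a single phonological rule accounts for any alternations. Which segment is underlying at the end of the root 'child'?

'child' shows [tʃ] ~ [k] at the end of the stem ([lupotʃɛ] vs [lupoko]).
The stem 'grass' ([lefakɛ], [lefako]) shows [k] unchanged in both environments, so [k] cannot be basic with [tʃ] derived before the DAT suffix.
The alternation reflects depalatalization: palato-alveolar /tʃ/ becomes [k] when no front vowel follows. /tʃ/ is underlying.

/tʃ/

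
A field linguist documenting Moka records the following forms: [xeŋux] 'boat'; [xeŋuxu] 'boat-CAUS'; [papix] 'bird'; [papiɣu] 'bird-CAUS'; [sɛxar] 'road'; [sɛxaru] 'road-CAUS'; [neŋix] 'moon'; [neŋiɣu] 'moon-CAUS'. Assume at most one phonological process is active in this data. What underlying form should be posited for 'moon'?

/neŋiɣ/

The stem for 'moon' ends in [x] in [neŋix] but [ɣ] in [neŋiɣu].
But 'boat' keeps [x] in both environments ([xeŋux], [xeŋuxu]), so there is no rule changing /x/ to [ɣ] before the CAUS suffix.
The alternation reflects word-final obstruent devoicing: voiced obstruents become voiceless word-finally. /ɣ/ is underlying.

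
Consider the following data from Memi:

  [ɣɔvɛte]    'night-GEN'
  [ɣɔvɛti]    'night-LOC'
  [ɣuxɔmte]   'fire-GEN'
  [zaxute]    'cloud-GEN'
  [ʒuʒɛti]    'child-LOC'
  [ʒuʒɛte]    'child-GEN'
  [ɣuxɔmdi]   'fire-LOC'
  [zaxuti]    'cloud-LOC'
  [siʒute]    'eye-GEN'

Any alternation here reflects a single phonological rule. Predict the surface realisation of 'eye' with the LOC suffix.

The LOC morpheme has two allomorphs, [-di] and [-ti].
By contrast the GEN suffix keeps its initial [t] throughout — that segment must be underlying.
The LOC suffix is therefore /-di/ underlyingly, with post-vocalic devoicing: voiced stops become voiceless after a vowel.
After 'eye', which ends in a vowel, the suffix surfaces as [-ti], giving [siʒuti].

[siʒuti]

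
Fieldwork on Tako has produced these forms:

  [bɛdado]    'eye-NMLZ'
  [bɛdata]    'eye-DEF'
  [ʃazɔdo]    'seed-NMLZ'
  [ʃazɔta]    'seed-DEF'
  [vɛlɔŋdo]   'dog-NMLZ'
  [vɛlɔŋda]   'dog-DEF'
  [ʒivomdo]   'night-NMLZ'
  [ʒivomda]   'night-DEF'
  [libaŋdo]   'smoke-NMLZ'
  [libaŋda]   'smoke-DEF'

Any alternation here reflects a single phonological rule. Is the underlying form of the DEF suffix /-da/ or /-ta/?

The DEF suffix surfaces as [-da] and [-ta], depending on the final segment of the stem.
The NMLZ suffix, which begins with [d], is invariant after every stem; so [d] is not altered by any rule here.
The DEF suffix is therefore /-ta/ underlyingly, with post-nasal voicing: voiceless stops become voiced after a nasal.

/-ta/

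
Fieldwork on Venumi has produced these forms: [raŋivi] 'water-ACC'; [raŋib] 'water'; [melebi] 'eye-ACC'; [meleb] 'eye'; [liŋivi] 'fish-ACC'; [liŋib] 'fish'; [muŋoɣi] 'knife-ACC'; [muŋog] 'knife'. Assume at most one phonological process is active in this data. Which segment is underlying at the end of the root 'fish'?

In [liŋivi] and [liŋib] the final segment of 'fish' alternates: [v] ~ [b].
Compare 'eye', with invariant [b] in [melebi] and [meleb]: an analysis with underlying /b/ and a rule producing [v] before the ACC suffix would wrongly predict alternation here too.
So /v/ is underlying, and a rule of word-final hardening — voiced fricatives become stops word-finally — gives [b].

/v/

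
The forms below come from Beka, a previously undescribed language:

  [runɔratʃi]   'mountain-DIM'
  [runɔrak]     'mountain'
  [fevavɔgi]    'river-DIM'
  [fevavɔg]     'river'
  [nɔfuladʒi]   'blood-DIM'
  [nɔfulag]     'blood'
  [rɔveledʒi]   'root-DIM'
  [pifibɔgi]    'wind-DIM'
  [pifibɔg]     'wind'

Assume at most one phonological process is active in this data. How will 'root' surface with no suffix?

[rɔveleg]

'blood' shows [dʒ] ~ [g] at the end of the stem ([nɔfuladʒi] vs [nɔfulag]).
But 'wind' keeps [g] in both environments ([pifibɔgi], [pifibɔg]), so there is no rule changing /g/ to [dʒ] before the DIM suffix.
The underlying segment must be /dʒ/; palato-alveolar /tʃ/ and /dʒ/ become [k] and [g] when no front vowel follows, yielding [g] there.
From [rɔveledʒi] the stem 'root' is /rɔveledʒ/; when no front vowel follows this yields [rɔveleg].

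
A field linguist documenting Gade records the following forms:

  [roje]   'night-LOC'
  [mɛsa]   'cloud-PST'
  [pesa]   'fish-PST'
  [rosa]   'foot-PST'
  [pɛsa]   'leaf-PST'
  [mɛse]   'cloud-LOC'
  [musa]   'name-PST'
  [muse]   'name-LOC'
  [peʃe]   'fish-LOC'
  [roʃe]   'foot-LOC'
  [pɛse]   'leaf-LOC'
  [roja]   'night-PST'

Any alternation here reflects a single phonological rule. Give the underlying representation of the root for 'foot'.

The root 'foot' surfaces as [rosa] and [roʃe], with a stem-final [s] ~ [ʃ] alternation.
But 'name' keeps [s] in both environments ([musa], [muse]), so there is no rule changing /s/ to [ʃ] before the LOC suffix.
The alternation reflects depalatalization: palato-alveolar /ʃ/ becomes [s] when no front vowel follows. /ʃ/ is underlying.
So 'foot' = /roʃ/.

/roʃ/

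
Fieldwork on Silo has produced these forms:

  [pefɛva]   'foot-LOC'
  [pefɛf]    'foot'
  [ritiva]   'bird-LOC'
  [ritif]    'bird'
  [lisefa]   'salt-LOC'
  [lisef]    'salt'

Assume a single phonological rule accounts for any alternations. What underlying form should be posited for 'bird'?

/ritiv/

In [ritiva] and [ritif] the final segment of 'bird' alternates: [v] ~ [f].
If /f/ were underlying and a rule turned it into [v] before the LOC suffix, 'salt' would also alternate; but it has [f] in both [lisefa] and [lisef].
The underlying segment must be /v/; voiced obstruents become voiceless word-finally, yielding [f] there.
The underlying form of 'bird' is therefore /ritiv/.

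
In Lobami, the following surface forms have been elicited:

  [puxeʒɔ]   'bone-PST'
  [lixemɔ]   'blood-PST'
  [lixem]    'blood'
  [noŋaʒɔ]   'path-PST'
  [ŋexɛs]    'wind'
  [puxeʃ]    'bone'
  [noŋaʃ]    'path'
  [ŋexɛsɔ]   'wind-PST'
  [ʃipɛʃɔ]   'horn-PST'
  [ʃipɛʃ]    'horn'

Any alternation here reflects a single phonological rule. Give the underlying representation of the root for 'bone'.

The stem for 'bone' ends in [ʒ] in [puxeʒɔ] but [ʃ] in [puxeʃ].
If /ʃ/ were underlying and a rule turned it into [ʒ] before the PST suffix, 'horn' would also alternate; but it has [ʃ] in both [ʃipɛʃɔ] and [ʃipɛʃ].
The underlying segment must be /ʒ/; voiced obstruents become voiceless word-finally, yielding [ʃ] there.
So 'bone' = /puxeʒ/.

/puxeʒ/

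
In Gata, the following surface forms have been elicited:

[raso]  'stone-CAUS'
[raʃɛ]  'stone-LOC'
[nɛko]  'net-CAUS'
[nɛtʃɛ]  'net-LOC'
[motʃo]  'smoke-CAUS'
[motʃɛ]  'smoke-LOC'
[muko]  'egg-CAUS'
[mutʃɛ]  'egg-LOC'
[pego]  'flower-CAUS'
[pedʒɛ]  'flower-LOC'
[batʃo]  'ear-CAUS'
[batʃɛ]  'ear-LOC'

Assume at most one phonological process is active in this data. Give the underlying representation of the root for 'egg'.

'egg' shows [k] ~ [tʃ] at the end of the stem ([muko] vs [mutʃɛ]).
The stem 'ear' ([batʃo], [batʃɛ]) shows [tʃ] unchanged in both environments, so [tʃ] cannot be basic with [k] derived before the CAUS suffix.
Therefore /k/ is basic and [tʃ] is derived by palatalization before a front vowel (/k/, /g/ and /s/ become palato-alveolar [tʃ], [dʒ] and [ʃ] before a front vowel).

/muk/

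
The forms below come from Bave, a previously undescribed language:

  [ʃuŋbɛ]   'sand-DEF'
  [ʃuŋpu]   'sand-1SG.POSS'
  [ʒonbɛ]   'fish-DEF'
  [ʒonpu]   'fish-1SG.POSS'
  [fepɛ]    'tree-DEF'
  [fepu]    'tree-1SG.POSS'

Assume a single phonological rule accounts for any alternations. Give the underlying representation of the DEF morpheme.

The DEF morpheme has two allomorphs, [-bɛ] and [-pɛ].
The 1SG.POSS suffix, which begins with [p], is invariant after every stem; so [p] is not altered by any rule here.
The DEF suffix is therefore /-bɛ/ underlyingly, with post-vocalic devoicing: voiced stops become voiceless after a vowel.

/-bɛ/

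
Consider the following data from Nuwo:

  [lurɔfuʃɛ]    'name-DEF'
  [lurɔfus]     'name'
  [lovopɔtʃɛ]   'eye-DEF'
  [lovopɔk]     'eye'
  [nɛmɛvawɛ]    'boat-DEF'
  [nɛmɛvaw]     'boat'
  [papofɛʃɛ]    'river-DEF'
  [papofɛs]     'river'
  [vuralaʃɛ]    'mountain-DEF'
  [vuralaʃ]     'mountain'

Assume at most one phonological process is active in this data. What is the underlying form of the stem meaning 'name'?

/lurɔfus/

'name' shows [ʃ] ~ [s] at the end of the stem ([lurɔfuʃɛ] vs [lurɔfus]).
The stem 'mountain' ([vuralaʃɛ], [vuralaʃ]) shows [ʃ] unchanged in both environments, so [ʃ] cannot be basic with [s] derived in isolation.
The alternation reflects palatalization before a front vowel: /k/ and /s/ become palato-alveolar [tʃ] and [ʃ] before a front vowel. /s/ is underlying.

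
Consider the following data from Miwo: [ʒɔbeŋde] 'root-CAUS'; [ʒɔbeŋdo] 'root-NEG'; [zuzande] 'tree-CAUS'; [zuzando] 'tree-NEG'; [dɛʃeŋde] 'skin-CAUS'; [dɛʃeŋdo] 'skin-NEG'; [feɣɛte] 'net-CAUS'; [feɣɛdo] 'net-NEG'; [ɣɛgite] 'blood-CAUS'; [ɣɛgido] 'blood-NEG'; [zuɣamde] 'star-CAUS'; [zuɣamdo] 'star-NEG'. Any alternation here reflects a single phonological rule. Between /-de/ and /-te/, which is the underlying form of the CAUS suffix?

The CAUS morpheme has two allomorphs, [-de] and [-te].
By contrast the NEG suffix keeps its initial [d] throughout — that segment must be underlying.
The CAUS suffix is therefore /-te/ underlyingly, with post-nasal voicing: voiceless stops become voiced after a nasal.

/-te/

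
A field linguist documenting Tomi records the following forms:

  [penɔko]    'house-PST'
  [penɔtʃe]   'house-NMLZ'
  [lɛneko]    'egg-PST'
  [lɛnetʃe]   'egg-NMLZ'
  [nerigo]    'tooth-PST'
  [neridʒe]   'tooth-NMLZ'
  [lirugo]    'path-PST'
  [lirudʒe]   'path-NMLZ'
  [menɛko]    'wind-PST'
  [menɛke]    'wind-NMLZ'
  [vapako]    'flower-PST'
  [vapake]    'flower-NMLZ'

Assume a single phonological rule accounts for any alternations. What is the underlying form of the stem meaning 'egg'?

The root 'egg' surfaces as [lɛneko] and [lɛnetʃe], with a stem-final [k] ~ [tʃ] alternation.
Compare 'flower', with invariant [k] in [vapako] and [vapake]: an analysis with underlying /k/ and a rule producing [tʃ] before the NMLZ suffix would wrongly predict alternation here too.
The underlying segment must be /tʃ/; palato-alveolar /tʃ/ and /dʒ/ become [k] and [g] when no front vowel follows, yielding [k] there.

/lɛnetʃ/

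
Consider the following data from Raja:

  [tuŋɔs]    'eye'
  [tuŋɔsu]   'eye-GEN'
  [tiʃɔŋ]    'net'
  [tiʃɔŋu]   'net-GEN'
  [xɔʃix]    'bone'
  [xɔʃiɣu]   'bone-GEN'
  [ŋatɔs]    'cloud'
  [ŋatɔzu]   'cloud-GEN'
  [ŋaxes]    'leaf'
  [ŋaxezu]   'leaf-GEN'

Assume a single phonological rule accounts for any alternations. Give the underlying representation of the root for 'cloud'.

The root 'cloud' surfaces as [ŋatɔs] and [ŋatɔzu], with a stem-final [s] ~ [z] alternation.
But 'eye' keeps [s] in both environments ([tuŋɔs], [tuŋɔsu]), so there is no rule changing /s/ to [z] before the GEN suffix.
So /z/ is underlying, and a rule of word-final obstruent devoicing — voiced obstruents become voiceless word-finally — gives [s].

/ŋatɔz/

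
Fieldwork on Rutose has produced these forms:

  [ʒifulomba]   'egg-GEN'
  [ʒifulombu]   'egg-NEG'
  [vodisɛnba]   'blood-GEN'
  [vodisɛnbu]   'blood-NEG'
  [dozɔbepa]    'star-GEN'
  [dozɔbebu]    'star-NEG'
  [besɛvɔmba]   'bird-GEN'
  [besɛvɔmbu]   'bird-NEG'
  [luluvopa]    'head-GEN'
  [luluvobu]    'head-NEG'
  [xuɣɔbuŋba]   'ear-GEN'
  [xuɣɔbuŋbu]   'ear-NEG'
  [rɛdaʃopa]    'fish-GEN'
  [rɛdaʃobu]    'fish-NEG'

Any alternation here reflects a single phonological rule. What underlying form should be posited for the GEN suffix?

The GEN suffix surfaces as [-ba] and [-pa], depending on the final segment of the stem.
The NEG suffix, which begins with [b], is invariant after every stem; so [b] is not altered by any rule here.
The GEN suffix is therefore /-pa/ underlyingly, with post-nasal voicing: voiceless stops become voiced after a nasal.

/-pa/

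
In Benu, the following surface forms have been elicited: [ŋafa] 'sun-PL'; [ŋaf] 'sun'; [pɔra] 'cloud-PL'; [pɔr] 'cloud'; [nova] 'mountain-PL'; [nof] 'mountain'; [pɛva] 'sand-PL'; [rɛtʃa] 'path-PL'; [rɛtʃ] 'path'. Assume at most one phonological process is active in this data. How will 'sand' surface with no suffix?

The root 'mountain' surfaces as [nova] and [nof], with a stem-final [v] ~ [f] alternation.
If /f/ were underlying and a rule turned it into [v] before the PL suffix, 'sun' would also alternate; but it has [f] in both [ŋafa] and [ŋaf].
So /v/ is underlying, and a rule of word-final obstruent devoicing — voiced obstruents become voiceless word-finally — gives [f].
The one attested form of 'sand', [pɛva], shows underlying /pɛv/. Applying the same rule word-finally gives [pɛf].

[pɛf]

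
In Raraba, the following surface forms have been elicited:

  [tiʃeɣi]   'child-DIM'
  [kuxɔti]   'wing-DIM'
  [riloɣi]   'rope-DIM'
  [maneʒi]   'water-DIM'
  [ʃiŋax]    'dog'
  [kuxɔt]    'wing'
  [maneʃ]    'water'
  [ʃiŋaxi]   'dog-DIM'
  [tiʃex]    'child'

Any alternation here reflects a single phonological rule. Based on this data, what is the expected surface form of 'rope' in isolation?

[rilox]

In [tiʃex] and [tiʃeɣi] the final segment of 'child' alternates: [x] ~ [ɣ].
But 'dog' keeps [x] in both environments ([ʃiŋax], [ʃiŋaxi]), so there is no rule changing /x/ to [ɣ] before the DIM suffix.
The underlying segment must be /ɣ/; voiced obstruents become voiceless word-finally, yielding [x] there.
The one attested form of 'rope', [riloɣi], shows underlying /riloɣ/. Applying the same rule word-finally gives [rilox].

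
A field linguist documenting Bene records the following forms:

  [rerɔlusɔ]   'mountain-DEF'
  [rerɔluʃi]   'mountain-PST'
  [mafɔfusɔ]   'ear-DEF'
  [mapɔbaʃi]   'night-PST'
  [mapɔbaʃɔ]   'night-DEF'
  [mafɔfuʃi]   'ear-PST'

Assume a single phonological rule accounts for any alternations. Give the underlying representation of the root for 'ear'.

/mafɔfus/

In [mafɔfuʃi] and [mafɔfusɔ] the final segment of 'ear' alternates: [ʃ] ~ [s].
Compare 'night', with invariant [ʃ] in [mapɔbaʃi] and [mapɔbaʃɔ]: an analysis with underlying /ʃ/ and a rule producing [s] before the DEF suffix would wrongly predict alternation here too.
So /s/ is underlying, and a rule of palatalization before a front vowel — /s/ becomes palato-alveolar [ʃ] before a front vowel — gives [ʃ].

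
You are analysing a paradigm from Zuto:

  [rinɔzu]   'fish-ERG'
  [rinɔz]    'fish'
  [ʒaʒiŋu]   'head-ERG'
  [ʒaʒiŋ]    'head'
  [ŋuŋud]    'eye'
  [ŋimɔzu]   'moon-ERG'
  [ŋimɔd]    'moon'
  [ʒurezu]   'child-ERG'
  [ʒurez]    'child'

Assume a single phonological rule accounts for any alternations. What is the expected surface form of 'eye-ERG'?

The stem for 'moon' ends in [z] in [ŋimɔzu] but [d] in [ŋimɔd].
The stem 'child' ([ʒurezu], [ʒurez]) shows [z] unchanged in both environments, so [z] cannot be basic with [d] derived in isolation.
The underlying segment must be /d/; voiced stops become fricatives between vowels, yielding [z] there.
The one attested form of 'eye', [ŋuŋud], shows underlying /ŋuŋud/. Applying the same rule between vowels gives [ŋuŋuzu].

[ŋuŋuzu]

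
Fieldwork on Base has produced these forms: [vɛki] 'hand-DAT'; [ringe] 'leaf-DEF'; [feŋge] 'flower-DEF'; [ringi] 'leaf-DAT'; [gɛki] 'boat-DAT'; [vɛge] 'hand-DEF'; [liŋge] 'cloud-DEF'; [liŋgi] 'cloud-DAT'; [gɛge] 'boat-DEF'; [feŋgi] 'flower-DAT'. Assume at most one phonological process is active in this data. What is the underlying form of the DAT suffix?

The DAT suffix surfaces as [-gi] and [-ki], depending on the final segment of the stem.
The DEF suffix, which begins with [g], is invariant after every stem; so [g] is not altered by any rule here.
So the underlying form is /-ki/, and voiceless stops become voiced after a nasal.

/-ki/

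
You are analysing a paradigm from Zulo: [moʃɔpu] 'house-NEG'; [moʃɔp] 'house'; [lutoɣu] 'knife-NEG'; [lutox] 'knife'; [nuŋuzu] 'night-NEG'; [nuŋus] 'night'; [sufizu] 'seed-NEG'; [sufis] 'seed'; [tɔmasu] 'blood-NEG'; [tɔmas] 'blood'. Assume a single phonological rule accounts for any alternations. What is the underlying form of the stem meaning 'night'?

In [nuŋuzu] and [nuŋus] the final segment of 'night' alternates: [z] ~ [s].
If /s/ were underlying and a rule turned it into [z] before the NEG suffix, 'blood' would also alternate; but it has [s] in both [tɔmasu] and [tɔmas].
The alternation reflects word-final obstruent devoicing: voiced obstruents become voiceless word-finally. /z/ is underlying.
Hence 'night' is /nuŋuz/ underlyingly.

/nuŋuz/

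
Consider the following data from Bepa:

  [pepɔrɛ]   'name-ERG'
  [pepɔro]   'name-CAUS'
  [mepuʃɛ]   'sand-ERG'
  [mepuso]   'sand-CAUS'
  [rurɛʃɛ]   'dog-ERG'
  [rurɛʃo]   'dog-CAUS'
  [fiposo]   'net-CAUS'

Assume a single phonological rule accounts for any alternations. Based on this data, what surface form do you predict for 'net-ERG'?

The stem for 'sand' ends in [ʃ] in [mepuʃɛ] but [s] in [mepuso].
The stem 'dog' ([rurɛʃɛ], [rurɛʃo]) shows [ʃ] unchanged in both environments, so [ʃ] cannot be basic with [s] derived before the CAUS suffix.
Therefore /s/ is basic and [ʃ] is derived by palatalization before a front vowel (/s/ becomes palato-alveolar [ʃ] before a front vowel).
The one attested form of 'net', [fiposo], shows underlying /fipos/. Applying the same rule before a front vowel gives [fipoʃɛ].

[fipoʃɛ]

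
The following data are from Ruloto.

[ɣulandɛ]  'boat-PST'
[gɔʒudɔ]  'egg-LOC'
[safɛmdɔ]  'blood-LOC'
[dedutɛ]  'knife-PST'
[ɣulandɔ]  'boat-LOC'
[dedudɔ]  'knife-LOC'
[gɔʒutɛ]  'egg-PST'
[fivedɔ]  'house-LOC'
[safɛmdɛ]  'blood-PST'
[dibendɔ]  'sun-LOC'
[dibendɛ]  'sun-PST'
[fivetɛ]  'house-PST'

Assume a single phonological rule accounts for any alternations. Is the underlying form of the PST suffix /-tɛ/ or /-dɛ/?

/-tɛ/

The PST morpheme has two allomorphs, [-dɛ] and [-tɛ].
The LOC suffix, which begins with [d], is invariant after every stem; so [d] is not altered by any rule here.
The PST suffix is therefore /-tɛ/ underlyingly, with post-nasal voicing: voiceless stops become voiced after a nasal.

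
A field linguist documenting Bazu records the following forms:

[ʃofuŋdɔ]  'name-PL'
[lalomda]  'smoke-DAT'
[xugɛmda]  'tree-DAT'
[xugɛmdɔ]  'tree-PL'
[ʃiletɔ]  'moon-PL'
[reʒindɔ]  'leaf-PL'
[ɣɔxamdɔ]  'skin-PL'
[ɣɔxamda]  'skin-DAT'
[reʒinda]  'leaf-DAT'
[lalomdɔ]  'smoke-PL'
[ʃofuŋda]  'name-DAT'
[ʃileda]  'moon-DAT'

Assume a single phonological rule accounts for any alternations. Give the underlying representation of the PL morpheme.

/-tɔ/

The PL suffix surfaces as [-dɔ] and [-tɔ], depending on the final segment of the stem.
The DAT suffix, which begins with [d], is invariant after every stem; so [d] is not altered by any rule here.
The PL suffix is therefore /-tɔ/ underlyingly, with post-nasal voicing: voiceless stops become voiced after a nasal.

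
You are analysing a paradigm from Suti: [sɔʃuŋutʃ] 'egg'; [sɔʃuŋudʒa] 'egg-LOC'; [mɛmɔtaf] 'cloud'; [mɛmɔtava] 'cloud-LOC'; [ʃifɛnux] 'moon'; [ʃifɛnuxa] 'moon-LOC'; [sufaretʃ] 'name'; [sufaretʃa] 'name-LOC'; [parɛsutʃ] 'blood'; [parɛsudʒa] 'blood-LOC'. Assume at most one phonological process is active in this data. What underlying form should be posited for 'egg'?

The stem for 'egg' ends in [tʃ] in [sɔʃuŋutʃ] but [dʒ] in [sɔʃuŋudʒa].
Compare 'name', with invariant [tʃ] in [sufaretʃ] and [sufaretʃa]: an analysis with underlying /tʃ/ and a rule producing [dʒ] before the LOC suffix would wrongly predict alternation here too.
Therefore /dʒ/ is basic and [tʃ] is derived by word-final obstruent devoicing (voiced obstruents become voiceless word-finally).
So 'egg' = /sɔʃuŋudʒ/.

/sɔʃuŋudʒ/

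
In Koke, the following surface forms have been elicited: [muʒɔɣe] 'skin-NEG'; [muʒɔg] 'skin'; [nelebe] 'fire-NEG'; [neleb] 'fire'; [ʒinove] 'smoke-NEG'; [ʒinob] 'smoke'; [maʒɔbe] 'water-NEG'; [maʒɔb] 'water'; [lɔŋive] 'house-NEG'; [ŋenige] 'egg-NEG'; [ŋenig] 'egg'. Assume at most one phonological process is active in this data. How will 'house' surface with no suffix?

[lɔŋib]

'smoke' shows [v] ~ [b] at the end of the stem ([ʒinove] vs [ʒinob]).
But 'fire' keeps [b] in both environments ([nelebe], [neleb]), so there is no rule changing /b/ to [v] before the NEG suffix.
So /v/ is underlying, and a rule of word-final hardening — voiced fricatives become stops word-finally — gives [b].
From [lɔŋive] the stem 'house' is /lɔŋiv/; word-finally this yields [lɔŋib].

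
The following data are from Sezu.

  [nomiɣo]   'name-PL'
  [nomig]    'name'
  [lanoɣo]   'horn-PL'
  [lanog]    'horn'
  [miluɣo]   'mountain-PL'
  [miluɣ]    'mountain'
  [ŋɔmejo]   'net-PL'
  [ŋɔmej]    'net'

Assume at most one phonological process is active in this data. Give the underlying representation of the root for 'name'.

/nomig/

'name' shows [ɣ] ~ [g] at the end of the stem ([nomiɣo] vs [nomig]).
But 'mountain' keeps [ɣ] in both environments ([miluɣo], [miluɣ]), so there is no rule changing /ɣ/ to [g] in isolation.
So /g/ is underlying, and a rule of intervocalic spirantization — voiced stops become fricatives between vowels — gives [ɣ].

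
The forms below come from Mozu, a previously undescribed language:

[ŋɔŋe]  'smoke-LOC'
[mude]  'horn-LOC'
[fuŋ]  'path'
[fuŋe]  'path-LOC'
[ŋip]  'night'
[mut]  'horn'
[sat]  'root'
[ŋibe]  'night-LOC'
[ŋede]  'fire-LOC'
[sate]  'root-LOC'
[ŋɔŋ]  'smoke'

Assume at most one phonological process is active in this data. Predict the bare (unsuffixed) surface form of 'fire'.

'horn' shows [t] ~ [d] at the end of the stem ([mut] vs [mude]).
Compare 'root', with invariant [t] in [sat] and [sate]: an analysis with underlying /t/ and a rule producing [d] before the LOC suffix would wrongly predict alternation here too.
Therefore /d/ is basic and [t] is derived by word-final obstruent devoicing (voiced obstruents become voiceless word-finally).
The one attested form of 'fire', [ŋede], shows underlying /ŋed/. Applying the same rule word-finally gives [ŋet].

[ŋet]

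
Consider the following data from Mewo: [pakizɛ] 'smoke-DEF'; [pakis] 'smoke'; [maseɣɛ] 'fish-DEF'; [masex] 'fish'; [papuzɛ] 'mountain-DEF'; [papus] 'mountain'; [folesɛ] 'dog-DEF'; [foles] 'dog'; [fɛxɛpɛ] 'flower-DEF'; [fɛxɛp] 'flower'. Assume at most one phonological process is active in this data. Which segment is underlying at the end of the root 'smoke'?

/z/

'smoke' shows [z] ~ [s] at the end of the stem ([pakizɛ] vs [pakis]).
But 'dog' keeps [s] in both environments ([folesɛ], [foles]), so there is no rule changing /s/ to [z] before the DEF suffix.
The underlying segment must be /z/; voiced obstruents become voiceless word-finally, yielding [s] there.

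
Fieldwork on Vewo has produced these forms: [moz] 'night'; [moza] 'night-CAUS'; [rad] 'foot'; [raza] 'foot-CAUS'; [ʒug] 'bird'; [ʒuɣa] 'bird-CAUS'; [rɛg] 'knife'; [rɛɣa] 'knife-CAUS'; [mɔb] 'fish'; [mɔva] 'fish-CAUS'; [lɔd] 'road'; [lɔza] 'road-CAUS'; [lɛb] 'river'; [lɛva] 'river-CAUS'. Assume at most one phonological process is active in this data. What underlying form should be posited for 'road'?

/lɔd/

The root 'road' surfaces as [lɔd] and [lɔza], with a stem-final [d] ~ [z] alternation.
If /z/ were underlying and a rule turned it into [d] in isolation, 'night' would also alternate; but it has [z] in both [moz] and [moza].
The alternation reflects intervocalic spirantization: voiced stops become fricatives between vowels. /d/ is underlying.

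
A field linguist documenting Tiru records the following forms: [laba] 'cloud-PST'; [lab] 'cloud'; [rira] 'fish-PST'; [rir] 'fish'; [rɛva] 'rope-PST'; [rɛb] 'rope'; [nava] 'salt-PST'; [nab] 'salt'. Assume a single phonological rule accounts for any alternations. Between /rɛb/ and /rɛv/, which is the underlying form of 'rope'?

/rɛv/

The root 'rope' surfaces as [rɛva] and [rɛb], with a stem-final [v] ~ [b] alternation.
But 'cloud' keeps [b] in both environments ([laba], [lab]), so there is no rule changing /b/ to [v] before the PST suffix.
So /v/ is underlying, and a rule of word-final hardening — voiced fricatives become stops word-finally — gives [b].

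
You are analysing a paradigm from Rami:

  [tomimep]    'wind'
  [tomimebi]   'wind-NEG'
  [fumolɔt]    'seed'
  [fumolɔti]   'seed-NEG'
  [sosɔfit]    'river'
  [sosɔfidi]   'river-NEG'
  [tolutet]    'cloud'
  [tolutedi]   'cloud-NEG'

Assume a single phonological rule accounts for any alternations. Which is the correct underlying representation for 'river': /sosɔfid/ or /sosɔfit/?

'river' shows [t] ~ [d] at the end of the stem ([sosɔfit] vs [sosɔfidi]).
Compare 'seed', with invariant [t] in [fumolɔt] and [fumolɔti]: an analysis with underlying /t/ and a rule producing [d] before the NEG suffix would wrongly predict alternation here too.
The underlying segment must be /d/; voiced obstruents become voiceless word-finally, yielding [t] there.

/sosɔfid/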